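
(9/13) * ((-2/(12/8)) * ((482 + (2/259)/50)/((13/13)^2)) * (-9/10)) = 168531354/420875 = 400.43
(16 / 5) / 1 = 3.20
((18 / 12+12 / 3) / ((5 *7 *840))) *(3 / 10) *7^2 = 11 / 4000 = 0.00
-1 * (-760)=760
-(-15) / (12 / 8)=10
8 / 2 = 4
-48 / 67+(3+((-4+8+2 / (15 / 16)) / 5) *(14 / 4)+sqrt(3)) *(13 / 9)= 13 *sqrt(3) / 9+444037 / 45225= 12.32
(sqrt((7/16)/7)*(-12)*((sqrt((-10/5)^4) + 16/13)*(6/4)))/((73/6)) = -1836/949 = -1.93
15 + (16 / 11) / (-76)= 3131 / 209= 14.98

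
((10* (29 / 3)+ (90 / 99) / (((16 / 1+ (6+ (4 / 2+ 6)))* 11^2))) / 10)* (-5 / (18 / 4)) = -385991 / 35937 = -10.74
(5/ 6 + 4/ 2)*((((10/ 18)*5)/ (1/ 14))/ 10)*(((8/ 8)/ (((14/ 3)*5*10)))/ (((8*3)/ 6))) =17/ 1440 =0.01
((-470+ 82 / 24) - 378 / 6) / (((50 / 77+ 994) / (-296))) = 441595 / 2802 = 157.60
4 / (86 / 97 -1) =-388 / 11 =-35.27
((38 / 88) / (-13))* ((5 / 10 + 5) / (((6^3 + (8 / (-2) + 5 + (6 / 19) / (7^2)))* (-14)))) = 2527 / 42022864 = 0.00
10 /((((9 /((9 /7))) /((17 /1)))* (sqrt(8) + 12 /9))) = -255 /49 + 765* sqrt(2) /98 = 5.84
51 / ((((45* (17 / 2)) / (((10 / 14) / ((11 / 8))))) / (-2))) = -0.14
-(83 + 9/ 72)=-665/ 8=-83.12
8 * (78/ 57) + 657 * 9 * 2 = 224902/ 19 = 11836.95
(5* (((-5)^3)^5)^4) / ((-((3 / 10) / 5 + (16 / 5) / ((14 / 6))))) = -1517883041479706207610433921217918395996093750 / 501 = -3029706669620172071078710000000000000000000.00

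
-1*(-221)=221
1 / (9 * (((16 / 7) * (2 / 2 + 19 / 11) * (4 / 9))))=77 / 1920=0.04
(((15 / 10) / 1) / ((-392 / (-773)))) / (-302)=-2319 / 236768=-0.01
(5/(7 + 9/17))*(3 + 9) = 7.97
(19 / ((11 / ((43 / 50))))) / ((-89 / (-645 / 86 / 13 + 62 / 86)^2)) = -492499 / 1422878600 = -0.00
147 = 147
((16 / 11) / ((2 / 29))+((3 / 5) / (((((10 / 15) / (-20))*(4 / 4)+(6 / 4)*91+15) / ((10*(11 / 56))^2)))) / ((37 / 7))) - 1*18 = 320415187 / 103566848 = 3.09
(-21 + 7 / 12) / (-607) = 0.03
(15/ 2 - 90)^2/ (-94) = -27225/ 376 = -72.41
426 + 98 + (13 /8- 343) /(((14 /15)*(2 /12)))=-93551 /56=-1670.55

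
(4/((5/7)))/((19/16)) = 448/95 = 4.72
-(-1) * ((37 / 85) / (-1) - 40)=-40.44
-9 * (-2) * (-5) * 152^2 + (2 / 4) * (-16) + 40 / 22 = -22873028 / 11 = -2079366.18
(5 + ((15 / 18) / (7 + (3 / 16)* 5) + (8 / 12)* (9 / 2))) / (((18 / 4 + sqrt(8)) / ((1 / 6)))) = 3088 / 6223 - 12352* sqrt(2) / 56007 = 0.18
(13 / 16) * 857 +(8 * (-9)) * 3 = 7685 / 16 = 480.31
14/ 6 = 7/ 3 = 2.33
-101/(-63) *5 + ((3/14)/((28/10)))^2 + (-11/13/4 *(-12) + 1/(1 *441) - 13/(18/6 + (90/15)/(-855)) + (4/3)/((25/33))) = 764774910929/95848880400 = 7.98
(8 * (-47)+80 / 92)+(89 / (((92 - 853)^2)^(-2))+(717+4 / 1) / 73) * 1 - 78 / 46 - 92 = 50116338030906695 / 1679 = 29848920804590.05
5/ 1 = 5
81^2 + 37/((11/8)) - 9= 6578.91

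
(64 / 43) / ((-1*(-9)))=0.17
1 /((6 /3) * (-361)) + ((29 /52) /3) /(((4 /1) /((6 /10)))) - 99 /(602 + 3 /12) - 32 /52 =-1588071 /2108240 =-0.75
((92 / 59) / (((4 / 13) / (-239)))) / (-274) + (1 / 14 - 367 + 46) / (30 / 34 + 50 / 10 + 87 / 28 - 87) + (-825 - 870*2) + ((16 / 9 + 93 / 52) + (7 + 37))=-352420948999831 / 140468346252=-2508.90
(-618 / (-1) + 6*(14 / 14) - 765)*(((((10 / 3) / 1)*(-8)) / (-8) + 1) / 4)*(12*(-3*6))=32994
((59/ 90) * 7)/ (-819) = -59/ 10530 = -0.01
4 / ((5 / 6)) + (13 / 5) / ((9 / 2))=242 / 45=5.38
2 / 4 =1 / 2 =0.50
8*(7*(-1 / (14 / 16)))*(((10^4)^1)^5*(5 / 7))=-32000000000000000000000 / 7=-4571428571428571428571.43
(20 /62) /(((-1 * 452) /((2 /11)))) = -5 /38533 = -0.00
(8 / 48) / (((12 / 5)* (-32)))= -0.00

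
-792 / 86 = -396 / 43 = -9.21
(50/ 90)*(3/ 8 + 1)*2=1.53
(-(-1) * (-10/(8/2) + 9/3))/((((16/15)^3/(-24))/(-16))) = 10125/64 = 158.20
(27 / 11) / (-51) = -9 / 187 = -0.05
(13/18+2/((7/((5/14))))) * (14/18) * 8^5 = 11911168/567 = 21007.35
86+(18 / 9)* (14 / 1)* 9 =338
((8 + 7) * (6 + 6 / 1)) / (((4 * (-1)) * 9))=-5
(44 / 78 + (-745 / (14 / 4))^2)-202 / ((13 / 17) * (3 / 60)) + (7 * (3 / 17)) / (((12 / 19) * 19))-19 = 5198797589 / 129948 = 40006.75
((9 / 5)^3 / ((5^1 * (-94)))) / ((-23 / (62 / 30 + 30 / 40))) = 41067 / 27025000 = 0.00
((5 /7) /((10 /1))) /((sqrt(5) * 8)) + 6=sqrt(5) /560 + 6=6.00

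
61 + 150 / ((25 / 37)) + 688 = 971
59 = 59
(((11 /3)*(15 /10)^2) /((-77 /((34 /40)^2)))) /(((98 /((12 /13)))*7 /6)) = -7803 /12485200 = -0.00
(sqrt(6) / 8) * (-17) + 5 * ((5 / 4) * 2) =7.29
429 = 429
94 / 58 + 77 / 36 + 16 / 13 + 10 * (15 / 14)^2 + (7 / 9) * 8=15090923 / 665028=22.69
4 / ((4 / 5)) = 5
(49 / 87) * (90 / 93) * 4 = 1960 / 899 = 2.18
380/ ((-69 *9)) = -380/ 621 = -0.61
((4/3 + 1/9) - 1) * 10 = 40/9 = 4.44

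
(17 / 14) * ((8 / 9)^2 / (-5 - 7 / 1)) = -136 / 1701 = -0.08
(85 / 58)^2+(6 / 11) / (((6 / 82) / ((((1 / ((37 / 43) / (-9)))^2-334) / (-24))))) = 5464259131 / 75987714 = 71.91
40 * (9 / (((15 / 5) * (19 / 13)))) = 1560 / 19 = 82.11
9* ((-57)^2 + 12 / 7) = 204795 / 7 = 29256.43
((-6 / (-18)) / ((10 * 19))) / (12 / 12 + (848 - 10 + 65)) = 1 / 515280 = 0.00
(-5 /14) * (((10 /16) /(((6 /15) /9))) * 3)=-15.07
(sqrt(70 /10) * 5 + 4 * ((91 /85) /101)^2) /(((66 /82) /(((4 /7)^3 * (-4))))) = -52480 * sqrt(7) /11319 - 7095296 /17025213975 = -12.27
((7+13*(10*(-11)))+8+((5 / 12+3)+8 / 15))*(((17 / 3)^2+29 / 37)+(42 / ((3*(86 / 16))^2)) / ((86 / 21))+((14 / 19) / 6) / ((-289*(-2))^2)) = -10413313908727332745 / 224077171936368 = -46472.00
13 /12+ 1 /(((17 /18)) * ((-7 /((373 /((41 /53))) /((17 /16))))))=-67243405 /995316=-67.56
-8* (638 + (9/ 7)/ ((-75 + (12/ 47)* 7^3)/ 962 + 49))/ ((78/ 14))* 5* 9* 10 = -11876888169600/ 28809001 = -412263.10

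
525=525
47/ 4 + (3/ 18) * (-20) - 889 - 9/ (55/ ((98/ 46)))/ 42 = -13367381/ 15180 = -880.59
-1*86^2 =-7396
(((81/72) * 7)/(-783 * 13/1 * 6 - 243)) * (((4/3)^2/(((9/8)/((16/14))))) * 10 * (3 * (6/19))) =-2560/1165023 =-0.00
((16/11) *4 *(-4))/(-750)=128/4125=0.03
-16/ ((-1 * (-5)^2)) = 16/ 25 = 0.64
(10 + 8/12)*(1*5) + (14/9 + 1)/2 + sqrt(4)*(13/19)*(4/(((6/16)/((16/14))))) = 170675/2394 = 71.29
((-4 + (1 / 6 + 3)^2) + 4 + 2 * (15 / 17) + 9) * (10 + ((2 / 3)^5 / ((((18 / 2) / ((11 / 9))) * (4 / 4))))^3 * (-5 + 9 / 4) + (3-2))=62787734219786125 / 274521509459532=228.72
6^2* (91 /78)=42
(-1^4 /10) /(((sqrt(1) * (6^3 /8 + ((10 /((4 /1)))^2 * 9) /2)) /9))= -4 /245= -0.02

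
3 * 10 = 30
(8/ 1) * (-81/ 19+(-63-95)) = -1298.11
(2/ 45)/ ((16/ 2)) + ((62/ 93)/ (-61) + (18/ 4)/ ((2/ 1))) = 12323/ 5490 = 2.24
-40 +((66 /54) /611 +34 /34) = -39.00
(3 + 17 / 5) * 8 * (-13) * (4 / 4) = -3328 / 5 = -665.60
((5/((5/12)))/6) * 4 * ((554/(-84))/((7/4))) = -4432/147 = -30.15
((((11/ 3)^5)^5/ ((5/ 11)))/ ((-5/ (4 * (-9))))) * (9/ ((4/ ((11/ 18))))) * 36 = 26219988382999860734122920742/ 261508830075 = 100264256375129059.72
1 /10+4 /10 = 1 /2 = 0.50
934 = 934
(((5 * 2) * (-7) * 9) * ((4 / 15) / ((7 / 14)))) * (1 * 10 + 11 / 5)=-20496 / 5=-4099.20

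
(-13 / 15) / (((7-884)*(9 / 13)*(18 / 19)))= 3211 / 2131110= 0.00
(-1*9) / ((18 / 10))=-5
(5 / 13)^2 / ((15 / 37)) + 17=8804 / 507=17.36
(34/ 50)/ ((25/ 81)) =1377/ 625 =2.20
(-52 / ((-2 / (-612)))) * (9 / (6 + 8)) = -71604 / 7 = -10229.14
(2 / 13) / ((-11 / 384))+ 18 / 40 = -14073 / 2860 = -4.92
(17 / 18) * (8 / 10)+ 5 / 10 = 113 / 90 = 1.26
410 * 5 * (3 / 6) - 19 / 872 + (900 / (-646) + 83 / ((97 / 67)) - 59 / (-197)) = 5819273826507 / 5382164504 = 1081.21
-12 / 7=-1.71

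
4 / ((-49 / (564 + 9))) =-2292 / 49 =-46.78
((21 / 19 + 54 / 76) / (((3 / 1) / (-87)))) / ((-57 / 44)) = 40.65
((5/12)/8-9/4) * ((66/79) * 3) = -6963/1264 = -5.51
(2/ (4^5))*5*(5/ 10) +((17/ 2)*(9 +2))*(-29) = -2776571/ 1024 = -2711.50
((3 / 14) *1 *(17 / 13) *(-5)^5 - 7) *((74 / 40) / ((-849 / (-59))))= -350696767 / 3090360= -113.48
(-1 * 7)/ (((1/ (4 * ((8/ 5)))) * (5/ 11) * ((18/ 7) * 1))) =-8624/ 225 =-38.33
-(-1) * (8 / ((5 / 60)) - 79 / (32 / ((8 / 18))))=6833 / 72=94.90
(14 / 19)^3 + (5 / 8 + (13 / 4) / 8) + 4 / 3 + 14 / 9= 8534083 / 1975392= 4.32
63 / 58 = 1.09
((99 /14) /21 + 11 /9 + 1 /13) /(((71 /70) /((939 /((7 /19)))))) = 557739395 /135681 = 4110.67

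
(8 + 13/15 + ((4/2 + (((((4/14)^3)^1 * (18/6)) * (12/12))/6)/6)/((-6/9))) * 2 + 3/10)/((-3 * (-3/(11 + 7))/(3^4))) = 512.06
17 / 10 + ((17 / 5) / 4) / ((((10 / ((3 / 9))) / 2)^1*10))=5117 / 3000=1.71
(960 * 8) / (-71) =-7680 / 71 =-108.17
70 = 70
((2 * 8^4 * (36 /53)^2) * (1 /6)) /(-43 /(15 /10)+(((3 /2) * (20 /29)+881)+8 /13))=2001272832 /2713086695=0.74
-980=-980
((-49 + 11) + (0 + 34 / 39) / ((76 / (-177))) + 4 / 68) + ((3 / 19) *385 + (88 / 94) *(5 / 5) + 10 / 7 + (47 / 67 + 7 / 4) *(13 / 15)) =25.31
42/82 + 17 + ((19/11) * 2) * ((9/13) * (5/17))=18.22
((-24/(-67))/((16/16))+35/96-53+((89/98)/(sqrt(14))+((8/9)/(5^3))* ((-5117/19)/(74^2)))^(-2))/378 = -10445944902238004280712710429367192091207287/111849576722897506025536468367396462390942016+1591140728241388853762479312500000* sqrt(14)/46004096877919227451341370350379576321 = -0.09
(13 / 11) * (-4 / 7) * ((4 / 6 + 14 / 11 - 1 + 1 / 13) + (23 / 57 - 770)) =25058788 / 48279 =519.04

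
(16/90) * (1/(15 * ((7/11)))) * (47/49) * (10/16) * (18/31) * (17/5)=17578/797475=0.02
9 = 9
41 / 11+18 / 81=391 / 99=3.95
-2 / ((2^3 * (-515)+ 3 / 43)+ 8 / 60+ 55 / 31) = 19995 / 41169932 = 0.00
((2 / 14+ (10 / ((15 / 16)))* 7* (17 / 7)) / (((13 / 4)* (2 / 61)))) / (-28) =-232471 / 3822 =-60.82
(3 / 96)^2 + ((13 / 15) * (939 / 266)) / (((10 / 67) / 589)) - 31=12042.31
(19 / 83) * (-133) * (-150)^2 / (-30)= 1895250 / 83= 22834.34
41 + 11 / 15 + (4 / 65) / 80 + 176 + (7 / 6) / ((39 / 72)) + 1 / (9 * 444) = 71392201 / 324675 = 219.89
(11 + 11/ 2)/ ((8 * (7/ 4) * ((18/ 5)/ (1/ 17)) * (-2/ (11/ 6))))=-605/ 34272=-0.02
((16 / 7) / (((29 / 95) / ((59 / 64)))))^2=31416025 / 659344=47.65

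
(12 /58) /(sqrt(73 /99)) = 18 * sqrt(803) /2117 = 0.24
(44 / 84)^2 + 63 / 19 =30082 / 8379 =3.59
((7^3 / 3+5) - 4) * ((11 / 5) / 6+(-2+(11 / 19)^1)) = -103973 / 855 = -121.61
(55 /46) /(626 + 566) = 55 /54832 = 0.00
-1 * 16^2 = -256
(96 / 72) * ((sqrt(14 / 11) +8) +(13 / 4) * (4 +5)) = 4 * sqrt(154) / 33 +149 / 3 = 51.17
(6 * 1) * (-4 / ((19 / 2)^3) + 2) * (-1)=-82116 / 6859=-11.97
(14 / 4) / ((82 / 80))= 140 / 41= 3.41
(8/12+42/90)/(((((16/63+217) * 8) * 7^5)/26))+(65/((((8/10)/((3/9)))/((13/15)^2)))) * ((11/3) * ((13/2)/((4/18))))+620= 66292016237053/23660990640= 2801.74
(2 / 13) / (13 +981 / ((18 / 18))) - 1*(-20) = 129221 / 6461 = 20.00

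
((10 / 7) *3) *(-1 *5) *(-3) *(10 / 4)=1125 / 7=160.71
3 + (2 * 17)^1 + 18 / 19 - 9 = 550 / 19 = 28.95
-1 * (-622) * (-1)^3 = -622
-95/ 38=-5/ 2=-2.50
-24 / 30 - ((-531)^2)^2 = -397510027609 / 5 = -79502005521.80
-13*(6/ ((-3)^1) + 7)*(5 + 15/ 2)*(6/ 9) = -1625/ 3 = -541.67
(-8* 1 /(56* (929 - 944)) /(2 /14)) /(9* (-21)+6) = -0.00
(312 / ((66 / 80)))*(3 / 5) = 226.91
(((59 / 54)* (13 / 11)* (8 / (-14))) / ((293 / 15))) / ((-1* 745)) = 1534 / 30254301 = 0.00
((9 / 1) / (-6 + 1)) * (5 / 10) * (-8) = 36 / 5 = 7.20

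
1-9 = -8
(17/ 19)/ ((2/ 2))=17/ 19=0.89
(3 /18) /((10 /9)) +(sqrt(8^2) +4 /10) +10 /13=2423 /260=9.32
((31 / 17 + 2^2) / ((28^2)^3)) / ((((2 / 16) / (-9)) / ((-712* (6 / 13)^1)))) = 237897 / 832013728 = 0.00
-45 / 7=-6.43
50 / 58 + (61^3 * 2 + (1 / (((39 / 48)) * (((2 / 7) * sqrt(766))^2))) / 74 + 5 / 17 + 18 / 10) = 206149887915376 / 454109695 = 453964.96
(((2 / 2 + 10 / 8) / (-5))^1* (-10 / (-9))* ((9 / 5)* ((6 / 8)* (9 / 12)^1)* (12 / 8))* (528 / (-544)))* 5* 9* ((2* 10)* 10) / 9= 737.04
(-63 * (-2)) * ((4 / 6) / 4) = 21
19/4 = 4.75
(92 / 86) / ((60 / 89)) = 2047 / 1290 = 1.59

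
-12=-12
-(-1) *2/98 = 1/49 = 0.02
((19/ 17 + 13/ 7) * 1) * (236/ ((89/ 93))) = 7769592/ 10591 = 733.60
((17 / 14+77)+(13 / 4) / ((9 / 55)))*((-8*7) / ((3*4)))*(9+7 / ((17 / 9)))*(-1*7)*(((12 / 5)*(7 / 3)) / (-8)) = -484414 / 17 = -28494.94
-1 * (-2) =2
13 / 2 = 6.50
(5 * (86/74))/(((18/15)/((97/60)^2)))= 404587/31968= 12.66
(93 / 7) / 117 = 31 / 273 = 0.11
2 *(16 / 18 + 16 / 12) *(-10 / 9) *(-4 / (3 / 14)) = 22400 / 243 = 92.18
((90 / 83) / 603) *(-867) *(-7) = 60690 / 5561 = 10.91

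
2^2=4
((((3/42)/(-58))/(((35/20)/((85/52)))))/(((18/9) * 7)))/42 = -85/43448496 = -0.00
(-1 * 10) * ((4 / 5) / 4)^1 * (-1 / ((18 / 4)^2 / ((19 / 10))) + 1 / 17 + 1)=-13288 / 6885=-1.93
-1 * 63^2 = -3969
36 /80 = 9 /20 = 0.45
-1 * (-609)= 609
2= 2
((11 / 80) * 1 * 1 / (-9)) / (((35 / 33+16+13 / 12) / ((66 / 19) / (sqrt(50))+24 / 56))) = -1331 * sqrt(2) / 4550500-121 / 335300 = -0.00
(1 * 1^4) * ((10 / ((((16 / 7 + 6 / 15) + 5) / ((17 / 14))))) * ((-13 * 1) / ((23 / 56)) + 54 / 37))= -10919950 / 228919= -47.70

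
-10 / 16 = -5 / 8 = -0.62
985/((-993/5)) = -4925/993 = -4.96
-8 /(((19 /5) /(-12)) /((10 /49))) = 4800 /931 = 5.16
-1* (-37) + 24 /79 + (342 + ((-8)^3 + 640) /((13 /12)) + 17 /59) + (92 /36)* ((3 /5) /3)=1358589589 /2726685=498.26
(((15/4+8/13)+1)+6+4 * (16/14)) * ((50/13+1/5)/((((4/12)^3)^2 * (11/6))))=3336624981/130130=25640.71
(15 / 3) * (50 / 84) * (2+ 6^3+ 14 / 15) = 41050 / 63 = 651.59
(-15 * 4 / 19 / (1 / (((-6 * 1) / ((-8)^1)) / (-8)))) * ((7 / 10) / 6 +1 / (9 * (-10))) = 0.03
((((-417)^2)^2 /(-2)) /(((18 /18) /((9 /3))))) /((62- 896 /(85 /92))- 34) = 2570177667285 /53368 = 48159527.57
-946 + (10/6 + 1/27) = -25496/27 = -944.30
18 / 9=2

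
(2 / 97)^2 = 4 / 9409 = 0.00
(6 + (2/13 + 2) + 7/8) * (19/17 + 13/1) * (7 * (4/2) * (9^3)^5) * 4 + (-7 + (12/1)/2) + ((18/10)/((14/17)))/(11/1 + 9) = 454716330182730966396413/309400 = 1469671396841405838.39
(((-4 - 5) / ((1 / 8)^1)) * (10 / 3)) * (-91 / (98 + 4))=3640 / 17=214.12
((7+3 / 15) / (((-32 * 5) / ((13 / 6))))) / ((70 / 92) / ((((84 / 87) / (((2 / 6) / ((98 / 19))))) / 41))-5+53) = -131859 / 67739075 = -0.00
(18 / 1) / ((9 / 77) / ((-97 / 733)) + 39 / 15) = 336105 / 32056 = 10.48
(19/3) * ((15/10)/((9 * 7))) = 19/126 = 0.15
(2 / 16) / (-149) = -1 / 1192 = -0.00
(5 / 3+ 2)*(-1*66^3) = -1054152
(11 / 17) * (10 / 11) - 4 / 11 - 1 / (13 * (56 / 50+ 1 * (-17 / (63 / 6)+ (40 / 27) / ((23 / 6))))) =9000663 / 9913618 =0.91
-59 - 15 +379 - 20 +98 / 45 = 287.18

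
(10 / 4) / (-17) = -5 / 34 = -0.15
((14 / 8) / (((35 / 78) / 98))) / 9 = 42.47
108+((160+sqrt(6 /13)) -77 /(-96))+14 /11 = sqrt(78) /13+285199 /1056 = 270.75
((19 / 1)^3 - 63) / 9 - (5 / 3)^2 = 2257 / 3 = 752.33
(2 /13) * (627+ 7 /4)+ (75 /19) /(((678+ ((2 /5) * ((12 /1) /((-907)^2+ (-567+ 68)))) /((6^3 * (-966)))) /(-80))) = 1152300560178867215 /11970088024985506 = 96.27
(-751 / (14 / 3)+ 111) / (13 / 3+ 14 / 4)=-2097 / 329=-6.37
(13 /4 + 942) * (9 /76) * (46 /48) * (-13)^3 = -30167007 /128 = -235679.74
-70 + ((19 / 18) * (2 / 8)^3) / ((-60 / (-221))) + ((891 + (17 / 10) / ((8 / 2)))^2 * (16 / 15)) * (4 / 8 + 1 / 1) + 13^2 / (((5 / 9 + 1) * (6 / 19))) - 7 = 15382347065129 / 12096000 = 1271688.75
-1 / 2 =-0.50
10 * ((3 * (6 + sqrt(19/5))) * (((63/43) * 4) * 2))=3024 * sqrt(95)/43 + 90720/43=2795.22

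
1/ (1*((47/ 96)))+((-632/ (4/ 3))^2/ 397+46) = 11456198/ 18659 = 613.98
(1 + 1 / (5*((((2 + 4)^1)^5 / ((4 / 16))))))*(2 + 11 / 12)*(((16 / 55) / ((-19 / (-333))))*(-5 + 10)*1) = 40279939 / 541728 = 74.35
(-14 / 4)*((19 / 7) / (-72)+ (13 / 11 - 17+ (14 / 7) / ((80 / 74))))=388243 / 7920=49.02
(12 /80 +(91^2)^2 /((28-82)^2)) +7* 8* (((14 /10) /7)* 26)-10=86744222 /3645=23798.14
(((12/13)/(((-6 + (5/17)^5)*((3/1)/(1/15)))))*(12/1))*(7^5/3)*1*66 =-8399964882848/553541105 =-15174.96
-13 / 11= -1.18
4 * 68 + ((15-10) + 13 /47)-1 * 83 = 9131 /47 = 194.28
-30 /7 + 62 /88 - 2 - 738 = -743.58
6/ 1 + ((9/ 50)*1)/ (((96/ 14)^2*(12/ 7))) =6.00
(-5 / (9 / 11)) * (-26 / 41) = 1430 / 369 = 3.88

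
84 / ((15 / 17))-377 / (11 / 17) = -26809 / 55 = -487.44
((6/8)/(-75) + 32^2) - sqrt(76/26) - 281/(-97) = 9960803/9700 - sqrt(494)/13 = 1025.18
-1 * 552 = -552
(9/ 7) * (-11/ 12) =-33/ 28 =-1.18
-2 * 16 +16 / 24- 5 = -109 / 3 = -36.33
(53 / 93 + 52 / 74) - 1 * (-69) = 241808 / 3441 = 70.27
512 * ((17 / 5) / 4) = 2176 / 5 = 435.20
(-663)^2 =439569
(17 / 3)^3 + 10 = 5183 / 27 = 191.96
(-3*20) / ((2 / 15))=-450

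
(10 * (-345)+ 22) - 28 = -3456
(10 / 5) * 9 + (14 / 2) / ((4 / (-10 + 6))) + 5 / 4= 12.25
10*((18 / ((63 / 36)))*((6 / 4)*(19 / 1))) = 20520 / 7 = 2931.43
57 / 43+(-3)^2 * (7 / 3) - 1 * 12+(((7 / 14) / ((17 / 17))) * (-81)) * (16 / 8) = -3039 / 43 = -70.67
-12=-12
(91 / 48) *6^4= 2457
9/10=0.90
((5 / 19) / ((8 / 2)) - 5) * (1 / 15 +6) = -2275 / 76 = -29.93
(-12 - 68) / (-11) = 80 / 11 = 7.27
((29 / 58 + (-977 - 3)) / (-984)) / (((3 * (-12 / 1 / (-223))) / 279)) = 4514189 / 2624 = 1720.35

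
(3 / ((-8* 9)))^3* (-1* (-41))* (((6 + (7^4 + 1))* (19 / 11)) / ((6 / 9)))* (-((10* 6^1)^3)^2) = 9496399500000 / 11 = 863309045454.55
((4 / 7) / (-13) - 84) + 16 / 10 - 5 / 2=-77299 / 910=-84.94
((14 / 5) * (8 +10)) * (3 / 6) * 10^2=2520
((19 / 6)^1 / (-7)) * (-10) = 95 / 21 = 4.52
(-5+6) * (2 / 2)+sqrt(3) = 1+sqrt(3) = 2.73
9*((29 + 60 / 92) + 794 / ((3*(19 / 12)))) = 774054 / 437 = 1771.29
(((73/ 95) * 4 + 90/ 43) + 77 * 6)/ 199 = 1908376/ 812915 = 2.35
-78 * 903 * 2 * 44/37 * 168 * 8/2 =-4165185024/37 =-112572568.22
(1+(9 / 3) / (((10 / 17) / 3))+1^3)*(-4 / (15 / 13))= -4498 / 75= -59.97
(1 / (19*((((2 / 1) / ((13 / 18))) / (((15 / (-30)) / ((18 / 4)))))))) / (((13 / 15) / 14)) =-35 / 1026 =-0.03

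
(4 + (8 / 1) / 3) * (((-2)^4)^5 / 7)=998643.81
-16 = -16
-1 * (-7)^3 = 343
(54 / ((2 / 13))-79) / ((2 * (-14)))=-68 / 7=-9.71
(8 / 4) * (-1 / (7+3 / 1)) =-1 / 5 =-0.20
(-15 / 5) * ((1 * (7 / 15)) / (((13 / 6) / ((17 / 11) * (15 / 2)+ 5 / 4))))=-2373 / 286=-8.30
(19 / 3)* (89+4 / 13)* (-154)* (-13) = 1132362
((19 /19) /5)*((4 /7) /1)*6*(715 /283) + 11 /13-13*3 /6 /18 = 2055863 /927108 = 2.22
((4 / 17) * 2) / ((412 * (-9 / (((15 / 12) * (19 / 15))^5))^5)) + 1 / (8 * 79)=-1188372756075999737679021617430973 / 3896071694883218204170702959868379136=-0.00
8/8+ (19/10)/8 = 99/80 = 1.24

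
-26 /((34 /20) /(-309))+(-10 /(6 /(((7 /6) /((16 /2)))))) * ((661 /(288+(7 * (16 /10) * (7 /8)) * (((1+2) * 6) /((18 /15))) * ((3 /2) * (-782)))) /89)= 177244878227215 /37505139696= 4725.88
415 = 415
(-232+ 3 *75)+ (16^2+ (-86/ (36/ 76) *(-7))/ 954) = 1074676/ 4293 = 250.33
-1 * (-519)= 519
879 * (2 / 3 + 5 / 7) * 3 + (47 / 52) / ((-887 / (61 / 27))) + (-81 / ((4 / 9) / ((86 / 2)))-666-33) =-21332354269 / 4358718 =-4894.18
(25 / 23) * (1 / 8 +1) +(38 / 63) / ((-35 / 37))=237421 / 405720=0.59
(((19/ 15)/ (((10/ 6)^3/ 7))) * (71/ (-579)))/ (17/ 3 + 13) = -12141/ 965000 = -0.01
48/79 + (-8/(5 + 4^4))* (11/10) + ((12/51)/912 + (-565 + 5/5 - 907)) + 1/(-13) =-2546298538471/1731583620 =-1470.50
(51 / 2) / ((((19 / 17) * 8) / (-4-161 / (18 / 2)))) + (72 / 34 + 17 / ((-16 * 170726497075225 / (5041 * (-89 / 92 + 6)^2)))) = -1351144087474665996434617 / 22403730720577897017600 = -60.31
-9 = -9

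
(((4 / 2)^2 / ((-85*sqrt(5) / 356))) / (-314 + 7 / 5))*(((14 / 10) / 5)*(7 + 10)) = 9968*sqrt(5) / 195375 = 0.11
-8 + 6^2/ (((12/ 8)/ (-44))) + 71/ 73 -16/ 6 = -233387/ 219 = -1065.69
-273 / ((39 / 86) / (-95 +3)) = 55384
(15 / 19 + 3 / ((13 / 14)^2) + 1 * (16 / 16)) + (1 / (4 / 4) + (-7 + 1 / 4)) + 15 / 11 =124669 / 141284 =0.88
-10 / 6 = -5 / 3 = -1.67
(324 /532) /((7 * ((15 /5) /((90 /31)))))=0.08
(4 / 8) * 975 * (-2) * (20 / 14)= -1392.86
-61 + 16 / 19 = -1143 / 19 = -60.16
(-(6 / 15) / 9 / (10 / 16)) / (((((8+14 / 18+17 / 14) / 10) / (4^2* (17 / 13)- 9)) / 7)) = -97216 / 16367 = -5.94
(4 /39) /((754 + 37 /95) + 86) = 0.00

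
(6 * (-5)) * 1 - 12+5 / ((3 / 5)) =-101 / 3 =-33.67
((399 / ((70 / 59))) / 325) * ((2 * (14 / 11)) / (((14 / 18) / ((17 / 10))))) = 514539 / 89375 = 5.76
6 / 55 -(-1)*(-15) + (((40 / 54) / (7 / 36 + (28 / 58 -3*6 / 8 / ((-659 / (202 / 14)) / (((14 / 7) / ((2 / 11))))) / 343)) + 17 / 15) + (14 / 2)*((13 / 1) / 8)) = -31853571039 / 24667870744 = -1.29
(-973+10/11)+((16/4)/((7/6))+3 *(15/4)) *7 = -38251/44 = -869.34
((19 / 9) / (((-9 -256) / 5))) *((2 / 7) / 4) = -0.00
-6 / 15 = -2 / 5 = -0.40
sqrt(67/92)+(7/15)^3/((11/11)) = 343/3375+sqrt(1541)/46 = 0.96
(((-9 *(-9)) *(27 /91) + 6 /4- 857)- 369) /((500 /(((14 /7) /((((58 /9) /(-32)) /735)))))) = 33034932 /1885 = 17525.16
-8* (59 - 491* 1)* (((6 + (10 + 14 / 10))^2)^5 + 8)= 8791565511150609.81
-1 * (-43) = 43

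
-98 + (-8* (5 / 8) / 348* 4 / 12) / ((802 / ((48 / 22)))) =-37608191 / 383757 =-98.00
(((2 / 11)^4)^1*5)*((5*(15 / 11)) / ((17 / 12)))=72000 / 2737867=0.03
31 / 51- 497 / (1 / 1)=-25316 / 51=-496.39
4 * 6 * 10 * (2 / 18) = 80 / 3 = 26.67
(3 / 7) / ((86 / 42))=9 / 43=0.21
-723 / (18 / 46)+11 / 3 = -1844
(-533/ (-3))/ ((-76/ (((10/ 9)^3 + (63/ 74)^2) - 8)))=13.80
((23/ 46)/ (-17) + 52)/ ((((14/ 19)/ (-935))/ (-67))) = 123716505/ 28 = 4418446.61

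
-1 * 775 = -775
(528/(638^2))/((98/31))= 186/453299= 0.00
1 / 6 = 0.17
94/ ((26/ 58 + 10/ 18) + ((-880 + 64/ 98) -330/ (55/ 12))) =-601083/ 6076969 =-0.10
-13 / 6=-2.17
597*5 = 2985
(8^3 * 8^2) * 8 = 262144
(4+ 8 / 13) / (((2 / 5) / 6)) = 900 / 13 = 69.23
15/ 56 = 0.27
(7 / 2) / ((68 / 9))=63 / 136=0.46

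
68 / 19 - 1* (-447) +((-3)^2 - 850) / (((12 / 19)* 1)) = -200869 / 228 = -881.00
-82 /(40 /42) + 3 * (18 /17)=-14097 /170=-82.92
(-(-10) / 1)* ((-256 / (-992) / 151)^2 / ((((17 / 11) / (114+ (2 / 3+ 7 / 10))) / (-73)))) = -177867712 / 1117499811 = -0.16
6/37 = 0.16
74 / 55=1.35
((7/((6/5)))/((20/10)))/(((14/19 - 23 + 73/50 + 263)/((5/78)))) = 83125/107680716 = 0.00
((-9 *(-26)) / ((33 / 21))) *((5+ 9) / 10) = 11466 / 55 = 208.47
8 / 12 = 2 / 3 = 0.67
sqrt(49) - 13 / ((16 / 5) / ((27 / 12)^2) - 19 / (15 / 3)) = 14246 / 1283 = 11.10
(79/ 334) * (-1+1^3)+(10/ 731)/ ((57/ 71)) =710/ 41667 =0.02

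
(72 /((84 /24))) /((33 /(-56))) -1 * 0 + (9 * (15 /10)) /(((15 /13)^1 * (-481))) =-142179 /4070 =-34.93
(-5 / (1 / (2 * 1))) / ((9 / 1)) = -10 / 9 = -1.11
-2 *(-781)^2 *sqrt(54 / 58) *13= -47576958 *sqrt(87) / 29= -15302355.91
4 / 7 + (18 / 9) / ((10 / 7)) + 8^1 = 349 / 35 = 9.97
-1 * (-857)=857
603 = 603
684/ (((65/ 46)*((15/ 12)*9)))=13984/ 325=43.03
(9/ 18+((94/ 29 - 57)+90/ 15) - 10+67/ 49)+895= 2384747/ 2842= 839.11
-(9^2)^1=-81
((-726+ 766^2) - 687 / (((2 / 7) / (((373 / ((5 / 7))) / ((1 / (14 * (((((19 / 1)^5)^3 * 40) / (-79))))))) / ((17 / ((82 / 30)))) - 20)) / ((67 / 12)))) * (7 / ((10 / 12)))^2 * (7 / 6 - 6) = -6944726984658801814127064749601937 / 167875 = -41368440712785118773653400000.00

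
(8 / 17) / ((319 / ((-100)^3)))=-8000000 / 5423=-1475.20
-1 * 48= -48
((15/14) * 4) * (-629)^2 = 11869230/7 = 1695604.29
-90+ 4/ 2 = -88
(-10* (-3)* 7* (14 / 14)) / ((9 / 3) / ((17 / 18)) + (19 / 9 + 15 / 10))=64260 / 2077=30.94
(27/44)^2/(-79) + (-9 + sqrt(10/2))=-1377225/152944 + sqrt(5)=-6.77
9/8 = 1.12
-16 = -16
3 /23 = 0.13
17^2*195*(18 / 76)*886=224687385 / 19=11825651.84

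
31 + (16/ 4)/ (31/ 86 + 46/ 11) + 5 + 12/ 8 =329843/ 8594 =38.38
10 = 10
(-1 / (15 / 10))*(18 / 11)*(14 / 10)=-84 / 55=-1.53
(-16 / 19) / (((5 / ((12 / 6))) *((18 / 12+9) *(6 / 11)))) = -352 / 5985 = -0.06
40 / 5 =8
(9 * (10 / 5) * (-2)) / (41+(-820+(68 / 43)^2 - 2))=22188 / 479815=0.05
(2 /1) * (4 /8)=1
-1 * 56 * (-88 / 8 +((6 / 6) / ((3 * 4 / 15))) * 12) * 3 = -672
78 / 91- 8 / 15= 34 / 105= 0.32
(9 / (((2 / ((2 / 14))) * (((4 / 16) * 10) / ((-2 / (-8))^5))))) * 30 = 0.01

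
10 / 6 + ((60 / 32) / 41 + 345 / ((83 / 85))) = 28995655 / 81672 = 355.03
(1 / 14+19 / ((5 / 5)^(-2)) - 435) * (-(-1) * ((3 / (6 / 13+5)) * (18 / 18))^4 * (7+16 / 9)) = -118246909833 / 355763534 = -332.38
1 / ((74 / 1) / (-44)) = -22 / 37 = -0.59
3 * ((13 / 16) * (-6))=-117 / 8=-14.62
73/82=0.89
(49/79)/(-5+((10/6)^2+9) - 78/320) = 0.09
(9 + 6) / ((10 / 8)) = 12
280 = 280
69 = 69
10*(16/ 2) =80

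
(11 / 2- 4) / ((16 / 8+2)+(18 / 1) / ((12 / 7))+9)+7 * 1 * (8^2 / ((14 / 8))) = 12035 / 47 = 256.06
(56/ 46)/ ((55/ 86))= 2408/ 1265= 1.90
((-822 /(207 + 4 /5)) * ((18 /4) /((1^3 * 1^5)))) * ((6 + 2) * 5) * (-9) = 6658200 /1039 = 6408.28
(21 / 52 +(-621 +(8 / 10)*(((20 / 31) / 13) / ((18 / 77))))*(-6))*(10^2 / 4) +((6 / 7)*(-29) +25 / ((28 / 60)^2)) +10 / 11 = 243001878887 / 2606604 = 93225.47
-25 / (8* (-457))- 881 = -3220911 / 3656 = -880.99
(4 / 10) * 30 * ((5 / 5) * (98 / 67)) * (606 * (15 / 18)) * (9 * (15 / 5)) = 239324.78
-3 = -3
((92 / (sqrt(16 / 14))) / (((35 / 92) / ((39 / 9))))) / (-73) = -27508 * sqrt(14) / 7665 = -13.43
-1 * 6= -6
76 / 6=38 / 3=12.67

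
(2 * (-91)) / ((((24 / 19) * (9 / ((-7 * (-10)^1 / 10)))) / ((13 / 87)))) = -157339 / 9396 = -16.75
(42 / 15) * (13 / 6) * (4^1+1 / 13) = 371 / 15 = 24.73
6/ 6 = 1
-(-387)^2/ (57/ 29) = -1447767/ 19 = -76198.26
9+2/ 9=83/ 9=9.22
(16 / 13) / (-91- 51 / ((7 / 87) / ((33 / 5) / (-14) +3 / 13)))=7840 / 392033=0.02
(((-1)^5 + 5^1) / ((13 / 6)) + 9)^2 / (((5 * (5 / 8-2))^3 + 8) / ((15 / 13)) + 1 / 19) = -967011840 / 2257571459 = -0.43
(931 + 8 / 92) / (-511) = -21415 / 11753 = -1.82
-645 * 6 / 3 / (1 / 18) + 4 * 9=-23184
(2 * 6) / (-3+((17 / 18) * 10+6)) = 27 / 28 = 0.96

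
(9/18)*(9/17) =9/34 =0.26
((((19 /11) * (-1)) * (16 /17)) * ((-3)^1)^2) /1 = -2736 /187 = -14.63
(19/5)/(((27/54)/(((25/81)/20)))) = 19/162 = 0.12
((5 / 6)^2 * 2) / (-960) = -5 / 3456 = -0.00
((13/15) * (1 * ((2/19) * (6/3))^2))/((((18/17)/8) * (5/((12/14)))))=28288/568575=0.05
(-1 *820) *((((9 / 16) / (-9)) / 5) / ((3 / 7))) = 287 / 12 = 23.92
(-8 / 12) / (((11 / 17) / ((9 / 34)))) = -3 / 11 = -0.27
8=8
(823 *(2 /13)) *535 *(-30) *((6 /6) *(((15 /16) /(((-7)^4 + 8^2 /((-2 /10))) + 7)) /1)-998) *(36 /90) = 4893427805515 /6032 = 811244662.72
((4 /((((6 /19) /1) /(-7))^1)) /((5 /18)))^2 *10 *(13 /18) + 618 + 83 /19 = 69966053 /95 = 736484.77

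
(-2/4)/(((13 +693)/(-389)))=389/1412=0.28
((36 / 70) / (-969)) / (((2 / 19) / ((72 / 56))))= -27 / 4165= -0.01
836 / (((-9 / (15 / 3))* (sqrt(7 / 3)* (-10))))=30.41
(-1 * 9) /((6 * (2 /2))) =-3 /2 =-1.50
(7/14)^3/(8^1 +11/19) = 0.01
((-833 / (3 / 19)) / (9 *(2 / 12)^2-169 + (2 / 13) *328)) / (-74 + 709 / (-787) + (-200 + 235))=-46264582 / 41390079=-1.12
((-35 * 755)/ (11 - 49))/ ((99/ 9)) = 26425/ 418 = 63.22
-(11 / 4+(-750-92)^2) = -2835867 / 4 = -708966.75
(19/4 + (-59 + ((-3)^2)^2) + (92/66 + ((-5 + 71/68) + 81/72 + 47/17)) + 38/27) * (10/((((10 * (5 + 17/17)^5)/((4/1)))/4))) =1190965/19630512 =0.06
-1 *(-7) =7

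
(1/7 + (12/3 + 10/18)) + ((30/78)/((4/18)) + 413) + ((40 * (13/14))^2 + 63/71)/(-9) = 216581563/814086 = 266.04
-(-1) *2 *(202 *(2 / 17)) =808 / 17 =47.53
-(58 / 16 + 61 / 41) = -1677 / 328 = -5.11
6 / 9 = 0.67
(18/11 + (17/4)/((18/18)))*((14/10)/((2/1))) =1813/440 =4.12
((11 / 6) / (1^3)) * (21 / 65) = 77 / 130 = 0.59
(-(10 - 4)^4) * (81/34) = -52488/17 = -3087.53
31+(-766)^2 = 586787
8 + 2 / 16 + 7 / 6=9.29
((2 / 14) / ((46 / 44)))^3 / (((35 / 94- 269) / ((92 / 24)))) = -500456 / 13745154591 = -0.00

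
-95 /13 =-7.31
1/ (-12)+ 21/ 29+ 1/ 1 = 571/ 348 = 1.64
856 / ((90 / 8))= 3424 / 45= 76.09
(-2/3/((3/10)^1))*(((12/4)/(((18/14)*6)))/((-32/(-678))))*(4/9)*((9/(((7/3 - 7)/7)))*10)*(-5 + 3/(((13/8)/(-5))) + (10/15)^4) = -292215175/18954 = -15417.07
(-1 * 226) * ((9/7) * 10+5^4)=-1009090/7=-144155.71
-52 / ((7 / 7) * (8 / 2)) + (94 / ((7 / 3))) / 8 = -223 / 28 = -7.96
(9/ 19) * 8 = 72/ 19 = 3.79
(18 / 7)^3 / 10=2916 / 1715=1.70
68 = 68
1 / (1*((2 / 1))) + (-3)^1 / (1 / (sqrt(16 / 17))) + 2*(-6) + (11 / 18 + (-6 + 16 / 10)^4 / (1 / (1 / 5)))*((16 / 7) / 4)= 12475807 / 393750 - 12*sqrt(17) / 17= 28.77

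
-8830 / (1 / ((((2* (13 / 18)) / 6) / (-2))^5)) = 1639258595 / 7346640384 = 0.22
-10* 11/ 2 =-55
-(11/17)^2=-121/289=-0.42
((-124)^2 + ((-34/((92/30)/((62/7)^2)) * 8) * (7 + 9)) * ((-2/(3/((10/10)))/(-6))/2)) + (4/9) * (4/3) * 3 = 93242720/10143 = 9192.81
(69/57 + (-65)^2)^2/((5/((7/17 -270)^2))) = 135428220256878756/521645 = 259617594833.42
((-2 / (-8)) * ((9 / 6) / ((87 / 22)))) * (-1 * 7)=-77 / 116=-0.66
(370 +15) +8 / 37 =14253 / 37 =385.22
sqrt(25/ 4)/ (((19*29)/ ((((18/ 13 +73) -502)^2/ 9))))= 17168045/ 186238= 92.18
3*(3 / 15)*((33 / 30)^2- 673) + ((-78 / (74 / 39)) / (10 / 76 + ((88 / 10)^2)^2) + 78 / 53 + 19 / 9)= -502121245730605049 / 1256880356338500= -399.50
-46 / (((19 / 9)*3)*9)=-46 / 57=-0.81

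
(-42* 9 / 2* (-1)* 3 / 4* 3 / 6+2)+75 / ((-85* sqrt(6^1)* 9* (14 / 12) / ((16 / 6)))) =583 / 8 - 40* sqrt(6) / 1071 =72.78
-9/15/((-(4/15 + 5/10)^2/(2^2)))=2160/529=4.08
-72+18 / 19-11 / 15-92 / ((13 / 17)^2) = -11035151 / 48165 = -229.11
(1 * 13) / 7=13 / 7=1.86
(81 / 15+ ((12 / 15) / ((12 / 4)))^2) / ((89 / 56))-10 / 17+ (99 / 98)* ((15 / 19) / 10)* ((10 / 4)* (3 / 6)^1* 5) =17001532777 / 5070970800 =3.35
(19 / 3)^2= 361 / 9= 40.11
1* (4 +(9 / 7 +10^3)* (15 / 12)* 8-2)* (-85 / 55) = -1191768 / 77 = -15477.51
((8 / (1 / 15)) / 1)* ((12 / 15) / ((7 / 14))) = 192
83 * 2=166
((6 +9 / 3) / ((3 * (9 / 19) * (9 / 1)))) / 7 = 19 / 189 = 0.10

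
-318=-318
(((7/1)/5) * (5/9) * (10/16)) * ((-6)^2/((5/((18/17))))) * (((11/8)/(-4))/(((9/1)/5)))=-385/544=-0.71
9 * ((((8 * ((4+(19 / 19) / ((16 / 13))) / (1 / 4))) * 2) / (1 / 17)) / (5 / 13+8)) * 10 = 6126120 / 109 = 56202.94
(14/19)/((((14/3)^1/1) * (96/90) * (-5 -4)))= -5/304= -0.02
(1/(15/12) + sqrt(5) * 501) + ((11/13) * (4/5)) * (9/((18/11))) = 294/65 + 501 * sqrt(5) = 1124.79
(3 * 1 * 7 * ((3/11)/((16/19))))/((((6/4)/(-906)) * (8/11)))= -180747/32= -5648.34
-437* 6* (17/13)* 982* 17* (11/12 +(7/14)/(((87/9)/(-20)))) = 2542404383/377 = 6743778.20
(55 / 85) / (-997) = -11 / 16949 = -0.00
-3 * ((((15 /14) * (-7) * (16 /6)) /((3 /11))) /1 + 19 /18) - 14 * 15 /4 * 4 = 41 /6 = 6.83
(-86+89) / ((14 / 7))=3 / 2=1.50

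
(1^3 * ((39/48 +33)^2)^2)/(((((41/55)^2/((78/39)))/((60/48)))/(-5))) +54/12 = -6478200445431481/220332032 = -29401991.11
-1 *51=-51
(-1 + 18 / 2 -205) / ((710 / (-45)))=1773 / 142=12.49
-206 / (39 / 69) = -4738 / 13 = -364.46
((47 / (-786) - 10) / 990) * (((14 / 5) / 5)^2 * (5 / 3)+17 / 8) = -62805301 / 2334420000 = -0.03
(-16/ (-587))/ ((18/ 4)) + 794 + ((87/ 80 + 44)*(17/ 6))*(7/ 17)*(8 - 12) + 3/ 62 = 3823418981/ 6550920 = 583.65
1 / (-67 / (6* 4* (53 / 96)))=-53 / 268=-0.20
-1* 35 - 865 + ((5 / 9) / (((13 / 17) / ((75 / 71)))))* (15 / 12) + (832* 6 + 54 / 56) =158705041 / 38766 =4093.92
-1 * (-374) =374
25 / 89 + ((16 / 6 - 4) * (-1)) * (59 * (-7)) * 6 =-294031 / 89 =-3303.72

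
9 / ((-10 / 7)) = -63 / 10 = -6.30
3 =3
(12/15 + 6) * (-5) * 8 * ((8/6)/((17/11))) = -704/3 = -234.67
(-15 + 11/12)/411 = -169/4932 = -0.03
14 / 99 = 0.14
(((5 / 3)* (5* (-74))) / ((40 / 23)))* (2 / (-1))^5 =34040 / 3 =11346.67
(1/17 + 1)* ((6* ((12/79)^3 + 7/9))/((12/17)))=3466825/493039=7.03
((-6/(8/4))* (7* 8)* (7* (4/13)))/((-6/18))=14112/13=1085.54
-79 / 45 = -1.76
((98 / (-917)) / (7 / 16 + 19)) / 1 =-224 / 40741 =-0.01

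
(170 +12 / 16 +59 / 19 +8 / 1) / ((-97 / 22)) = -41.25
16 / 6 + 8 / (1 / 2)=56 / 3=18.67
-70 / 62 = -35 / 31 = -1.13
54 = 54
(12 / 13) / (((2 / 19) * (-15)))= -38 / 65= -0.58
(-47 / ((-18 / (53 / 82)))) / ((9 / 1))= 2491 / 13284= 0.19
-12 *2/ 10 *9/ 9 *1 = -12/ 5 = -2.40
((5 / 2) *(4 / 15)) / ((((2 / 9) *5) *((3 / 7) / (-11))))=-77 / 5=-15.40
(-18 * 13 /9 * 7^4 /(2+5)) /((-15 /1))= 8918 /15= 594.53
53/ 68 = 0.78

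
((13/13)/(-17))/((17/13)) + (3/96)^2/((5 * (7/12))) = -115613/2589440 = -0.04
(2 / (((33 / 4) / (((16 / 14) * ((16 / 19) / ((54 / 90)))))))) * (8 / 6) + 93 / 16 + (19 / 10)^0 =4633289 / 632016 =7.33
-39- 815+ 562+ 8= -284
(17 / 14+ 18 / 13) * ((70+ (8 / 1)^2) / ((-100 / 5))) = -31691 / 1820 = -17.41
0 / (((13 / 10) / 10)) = 0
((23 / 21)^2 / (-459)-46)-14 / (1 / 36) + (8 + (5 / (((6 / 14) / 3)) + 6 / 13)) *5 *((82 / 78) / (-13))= -252409221088 / 444714543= -567.58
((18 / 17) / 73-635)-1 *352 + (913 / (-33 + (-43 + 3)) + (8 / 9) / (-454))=-2534080874 / 2535363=-999.49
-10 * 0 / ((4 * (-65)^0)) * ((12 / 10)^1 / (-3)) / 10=0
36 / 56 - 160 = -2231 / 14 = -159.36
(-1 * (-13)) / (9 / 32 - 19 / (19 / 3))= -416 / 87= -4.78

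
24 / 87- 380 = -11012 / 29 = -379.72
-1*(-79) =79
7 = 7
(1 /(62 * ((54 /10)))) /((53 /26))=65 /44361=0.00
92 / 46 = 2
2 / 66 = 1 / 33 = 0.03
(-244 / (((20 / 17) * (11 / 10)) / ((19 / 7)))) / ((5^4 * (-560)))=19703 / 13475000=0.00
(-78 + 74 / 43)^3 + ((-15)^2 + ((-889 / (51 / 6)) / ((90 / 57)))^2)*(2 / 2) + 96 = -2270229702520658 / 5169942675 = -439120.87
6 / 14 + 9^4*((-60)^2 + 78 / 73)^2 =3173778119149455 / 37303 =85081042252.62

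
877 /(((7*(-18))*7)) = -877 /882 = -0.99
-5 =-5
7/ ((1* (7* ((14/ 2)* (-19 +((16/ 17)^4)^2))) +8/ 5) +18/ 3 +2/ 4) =-488303020870/ 62274731447949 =-0.01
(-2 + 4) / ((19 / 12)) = 24 / 19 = 1.26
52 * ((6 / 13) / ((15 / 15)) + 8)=440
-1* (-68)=68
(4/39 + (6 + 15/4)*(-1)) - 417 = -66557/156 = -426.65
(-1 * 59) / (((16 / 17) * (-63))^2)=-17051 / 1016064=-0.02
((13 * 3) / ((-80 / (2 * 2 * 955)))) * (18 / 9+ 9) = -81939 / 4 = -20484.75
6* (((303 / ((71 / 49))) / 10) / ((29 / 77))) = 3429657 / 10295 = 333.14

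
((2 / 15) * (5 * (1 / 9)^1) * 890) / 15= 356 / 81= 4.40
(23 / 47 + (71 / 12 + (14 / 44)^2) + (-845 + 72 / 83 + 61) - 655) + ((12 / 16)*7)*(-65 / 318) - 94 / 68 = -14637636328745 / 10206982104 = -1434.08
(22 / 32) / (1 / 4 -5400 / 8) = -11 / 10796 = -0.00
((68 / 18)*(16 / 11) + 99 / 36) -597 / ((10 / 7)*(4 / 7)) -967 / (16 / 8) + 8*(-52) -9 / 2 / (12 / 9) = -3219391 / 1980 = -1625.96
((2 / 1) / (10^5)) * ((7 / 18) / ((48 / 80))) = 7 / 540000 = 0.00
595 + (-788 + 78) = -115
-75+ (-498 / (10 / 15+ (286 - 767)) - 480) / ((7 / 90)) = -8981895 / 1441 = -6233.10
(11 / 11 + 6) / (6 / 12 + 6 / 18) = 42 / 5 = 8.40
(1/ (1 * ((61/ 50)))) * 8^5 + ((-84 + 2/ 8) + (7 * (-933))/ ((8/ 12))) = 4142819/ 244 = 16978.77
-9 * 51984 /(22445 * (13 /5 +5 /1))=-12312 /4489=-2.74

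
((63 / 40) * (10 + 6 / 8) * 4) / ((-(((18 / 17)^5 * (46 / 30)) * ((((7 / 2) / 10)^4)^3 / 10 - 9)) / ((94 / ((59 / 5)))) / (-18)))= -64277494332800000000000000 / 121559404075821704183049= -528.77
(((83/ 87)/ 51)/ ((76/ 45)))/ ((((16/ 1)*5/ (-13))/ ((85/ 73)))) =-5395/ 2574272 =-0.00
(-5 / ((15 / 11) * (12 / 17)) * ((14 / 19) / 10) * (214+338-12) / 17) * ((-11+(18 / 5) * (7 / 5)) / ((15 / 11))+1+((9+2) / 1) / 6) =88781 / 4750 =18.69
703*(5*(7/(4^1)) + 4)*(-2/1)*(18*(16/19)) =-271728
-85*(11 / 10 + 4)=-867 / 2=-433.50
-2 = -2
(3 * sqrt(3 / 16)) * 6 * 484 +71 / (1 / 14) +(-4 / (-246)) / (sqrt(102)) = sqrt(102) / 6273 +994 +2178 * sqrt(3) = 4766.41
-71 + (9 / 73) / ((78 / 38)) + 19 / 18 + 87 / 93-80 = -78874697 / 529542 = -148.95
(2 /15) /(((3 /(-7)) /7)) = -98 /45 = -2.18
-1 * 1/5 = -1/5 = -0.20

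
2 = 2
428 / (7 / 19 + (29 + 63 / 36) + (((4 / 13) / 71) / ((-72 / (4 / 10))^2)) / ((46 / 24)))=466112415600 / 33889444951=13.75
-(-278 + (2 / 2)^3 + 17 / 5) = 1368 / 5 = 273.60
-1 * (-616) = 616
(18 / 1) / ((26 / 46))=414 / 13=31.85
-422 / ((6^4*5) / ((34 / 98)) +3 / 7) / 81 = -50218 / 180037971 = -0.00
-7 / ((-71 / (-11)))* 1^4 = -77 / 71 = -1.08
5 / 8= 0.62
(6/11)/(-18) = -1/33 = -0.03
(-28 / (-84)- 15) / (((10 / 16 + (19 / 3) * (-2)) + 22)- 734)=352 / 17377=0.02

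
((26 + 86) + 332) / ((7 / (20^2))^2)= 71040000 / 49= 1449795.92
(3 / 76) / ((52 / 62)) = 93 / 1976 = 0.05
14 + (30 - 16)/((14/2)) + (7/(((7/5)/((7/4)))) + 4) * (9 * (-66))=-15115/2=-7557.50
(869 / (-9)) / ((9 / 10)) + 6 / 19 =-164624 / 1539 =-106.97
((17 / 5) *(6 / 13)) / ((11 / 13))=102 / 55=1.85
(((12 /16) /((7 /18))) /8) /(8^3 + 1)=1 /2128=0.00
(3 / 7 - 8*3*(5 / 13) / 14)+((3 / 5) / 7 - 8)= -3706 / 455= -8.15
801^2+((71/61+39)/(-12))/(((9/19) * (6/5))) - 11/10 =63402320243/98820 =641594.01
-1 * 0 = 0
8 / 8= 1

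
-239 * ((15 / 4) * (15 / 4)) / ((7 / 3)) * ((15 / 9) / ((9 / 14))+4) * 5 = -2658875 / 56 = -47479.91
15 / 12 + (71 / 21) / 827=87119 / 69468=1.25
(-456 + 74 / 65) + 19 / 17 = -501387 / 1105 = -453.74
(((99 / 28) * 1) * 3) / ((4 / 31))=9207 / 112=82.21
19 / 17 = 1.12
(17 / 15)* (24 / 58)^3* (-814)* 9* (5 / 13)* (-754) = 143472384 / 841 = 170597.37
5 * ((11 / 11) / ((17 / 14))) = 70 / 17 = 4.12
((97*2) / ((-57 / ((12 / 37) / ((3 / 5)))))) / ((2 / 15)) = -9700 / 703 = -13.80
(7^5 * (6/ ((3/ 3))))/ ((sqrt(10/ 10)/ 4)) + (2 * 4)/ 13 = 5243792/ 13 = 403368.62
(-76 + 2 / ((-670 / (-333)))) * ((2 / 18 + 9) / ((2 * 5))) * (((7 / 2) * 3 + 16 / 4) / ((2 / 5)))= -29876003 / 12060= -2477.28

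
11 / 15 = 0.73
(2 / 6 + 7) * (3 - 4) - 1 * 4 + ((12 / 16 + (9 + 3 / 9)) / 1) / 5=-559 / 60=-9.32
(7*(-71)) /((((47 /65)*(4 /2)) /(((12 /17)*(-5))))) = 969150 /799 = 1212.95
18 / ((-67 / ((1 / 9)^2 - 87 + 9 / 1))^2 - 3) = -119713467 / 15043523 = -7.96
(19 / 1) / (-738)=-19 / 738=-0.03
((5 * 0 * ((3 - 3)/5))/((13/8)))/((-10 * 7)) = 0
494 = 494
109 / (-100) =-109 / 100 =-1.09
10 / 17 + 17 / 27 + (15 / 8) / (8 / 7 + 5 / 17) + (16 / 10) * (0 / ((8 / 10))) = 176003 / 69768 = 2.52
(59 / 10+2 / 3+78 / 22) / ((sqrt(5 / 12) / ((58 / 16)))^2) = 2806417 / 8800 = 318.91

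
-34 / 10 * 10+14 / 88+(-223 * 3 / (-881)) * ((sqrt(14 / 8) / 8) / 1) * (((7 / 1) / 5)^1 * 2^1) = -1489 / 44+4683 * sqrt(7) / 35240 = -33.49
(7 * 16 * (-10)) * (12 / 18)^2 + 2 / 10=-22391 / 45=-497.58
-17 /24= -0.71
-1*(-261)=261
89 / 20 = 4.45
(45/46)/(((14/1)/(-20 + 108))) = 990/161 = 6.15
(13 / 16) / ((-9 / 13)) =-1.17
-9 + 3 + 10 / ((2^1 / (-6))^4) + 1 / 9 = 7237 / 9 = 804.11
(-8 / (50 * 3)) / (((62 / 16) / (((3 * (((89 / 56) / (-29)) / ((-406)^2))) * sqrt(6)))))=89 * sqrt(6) / 6483205925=0.00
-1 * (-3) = 3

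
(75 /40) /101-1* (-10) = 8095 /808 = 10.02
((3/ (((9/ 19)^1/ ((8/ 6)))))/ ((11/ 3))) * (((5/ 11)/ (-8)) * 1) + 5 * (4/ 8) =860/ 363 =2.37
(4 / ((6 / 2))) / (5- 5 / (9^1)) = 3 / 10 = 0.30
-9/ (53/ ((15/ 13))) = -135/ 689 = -0.20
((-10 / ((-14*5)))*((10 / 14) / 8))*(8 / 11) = 5 / 539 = 0.01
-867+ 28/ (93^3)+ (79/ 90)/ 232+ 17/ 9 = -1614383847533/ 1866108240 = -865.11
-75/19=-3.95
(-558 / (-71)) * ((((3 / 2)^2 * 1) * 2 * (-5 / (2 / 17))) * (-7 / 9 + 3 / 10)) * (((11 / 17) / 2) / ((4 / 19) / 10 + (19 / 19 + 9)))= 12536865 / 540736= 23.18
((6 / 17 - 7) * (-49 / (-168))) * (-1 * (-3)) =-791 / 136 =-5.82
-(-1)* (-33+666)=633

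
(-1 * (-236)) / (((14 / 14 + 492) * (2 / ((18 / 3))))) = 708 / 493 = 1.44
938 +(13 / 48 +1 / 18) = 135119 / 144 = 938.33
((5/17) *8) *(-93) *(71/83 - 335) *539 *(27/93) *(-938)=-15143556083040/1411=-10732498995.78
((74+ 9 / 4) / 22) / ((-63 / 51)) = -5185 / 1848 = -2.81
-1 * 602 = -602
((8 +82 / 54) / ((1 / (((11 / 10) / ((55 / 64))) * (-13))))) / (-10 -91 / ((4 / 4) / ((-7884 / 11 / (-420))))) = 1176032 / 1227285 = 0.96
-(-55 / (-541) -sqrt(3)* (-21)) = -21* sqrt(3) -55 / 541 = -36.47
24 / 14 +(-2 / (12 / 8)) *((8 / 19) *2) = 236 / 399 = 0.59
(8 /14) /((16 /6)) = 3 /14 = 0.21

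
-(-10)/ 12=5/ 6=0.83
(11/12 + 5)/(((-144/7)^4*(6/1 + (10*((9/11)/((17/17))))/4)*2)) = 1875181/913281122304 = 0.00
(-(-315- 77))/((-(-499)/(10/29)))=3920/14471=0.27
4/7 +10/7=2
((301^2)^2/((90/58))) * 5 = 238047694829/9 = 26449743869.89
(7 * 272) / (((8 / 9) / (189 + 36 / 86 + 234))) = 38999394 / 43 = 906962.65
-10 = -10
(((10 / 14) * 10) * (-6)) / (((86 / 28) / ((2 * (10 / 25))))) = -480 / 43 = -11.16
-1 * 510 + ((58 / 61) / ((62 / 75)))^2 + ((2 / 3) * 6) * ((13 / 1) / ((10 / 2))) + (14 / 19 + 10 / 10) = -496.54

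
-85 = -85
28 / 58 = 14 / 29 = 0.48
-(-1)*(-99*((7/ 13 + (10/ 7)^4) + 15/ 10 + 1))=-44518221/ 62426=-713.14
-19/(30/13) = -247/30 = -8.23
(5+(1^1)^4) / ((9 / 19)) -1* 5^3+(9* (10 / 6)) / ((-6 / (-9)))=-539 / 6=-89.83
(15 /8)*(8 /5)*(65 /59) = 195 /59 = 3.31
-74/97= -0.76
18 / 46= 9 / 23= 0.39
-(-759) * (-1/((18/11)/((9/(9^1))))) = -2783/6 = -463.83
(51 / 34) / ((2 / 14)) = 21 / 2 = 10.50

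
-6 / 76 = -3 / 38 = -0.08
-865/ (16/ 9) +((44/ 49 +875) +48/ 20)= 1535603/ 3920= 391.74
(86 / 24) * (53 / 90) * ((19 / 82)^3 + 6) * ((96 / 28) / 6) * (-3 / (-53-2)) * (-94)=-50726681653 / 1364635800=-37.17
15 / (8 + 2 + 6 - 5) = 15 / 11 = 1.36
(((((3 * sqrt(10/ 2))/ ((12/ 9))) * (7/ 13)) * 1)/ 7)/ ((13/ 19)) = 0.57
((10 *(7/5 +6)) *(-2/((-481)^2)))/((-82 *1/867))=1734/256373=0.01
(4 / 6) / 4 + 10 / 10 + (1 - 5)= -17 / 6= -2.83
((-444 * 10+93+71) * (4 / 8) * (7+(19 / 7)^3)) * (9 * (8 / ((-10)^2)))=-71272368 / 1715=-41558.23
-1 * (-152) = 152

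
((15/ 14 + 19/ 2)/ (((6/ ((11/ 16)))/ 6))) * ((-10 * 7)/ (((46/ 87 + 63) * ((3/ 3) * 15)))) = -11803/ 22108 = -0.53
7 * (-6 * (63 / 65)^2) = -166698 / 4225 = -39.46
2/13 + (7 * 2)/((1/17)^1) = 3096/13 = 238.15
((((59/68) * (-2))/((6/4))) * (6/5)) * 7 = -826/85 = -9.72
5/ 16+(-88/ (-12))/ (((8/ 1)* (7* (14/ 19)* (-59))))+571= 79279475/ 138768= 571.31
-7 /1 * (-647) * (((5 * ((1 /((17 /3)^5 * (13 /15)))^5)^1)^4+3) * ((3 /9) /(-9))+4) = 3340639015821508284106843293848385665700809651303314987292895108970940801324349479127076956199169937634566799295630030163772235280888524575297069113640 /189671331687181494224279024979563265251284022721697220361707447123227878834018553852948312334373152701279287762231164387479933503885776504287021209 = 17612.78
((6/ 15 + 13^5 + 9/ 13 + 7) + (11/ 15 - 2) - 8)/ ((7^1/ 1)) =72401906/ 1365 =53041.69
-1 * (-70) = 70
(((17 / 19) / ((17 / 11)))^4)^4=45949729863572161 / 288441413567621167681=0.00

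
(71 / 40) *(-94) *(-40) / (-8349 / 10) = -66740 / 8349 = -7.99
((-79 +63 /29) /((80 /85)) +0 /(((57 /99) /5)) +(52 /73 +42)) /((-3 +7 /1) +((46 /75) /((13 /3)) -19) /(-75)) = -2677585625 /292510124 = -9.15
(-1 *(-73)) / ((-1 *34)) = -73 / 34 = -2.15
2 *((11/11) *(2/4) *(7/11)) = 7/11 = 0.64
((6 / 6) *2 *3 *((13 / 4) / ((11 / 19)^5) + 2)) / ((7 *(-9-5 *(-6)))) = 33477695 / 15782998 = 2.12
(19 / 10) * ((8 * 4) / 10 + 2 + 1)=589 / 50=11.78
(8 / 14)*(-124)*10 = -4960 / 7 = -708.57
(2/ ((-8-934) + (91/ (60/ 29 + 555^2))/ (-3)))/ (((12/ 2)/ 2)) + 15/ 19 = 19911649995/ 25244053049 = 0.79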